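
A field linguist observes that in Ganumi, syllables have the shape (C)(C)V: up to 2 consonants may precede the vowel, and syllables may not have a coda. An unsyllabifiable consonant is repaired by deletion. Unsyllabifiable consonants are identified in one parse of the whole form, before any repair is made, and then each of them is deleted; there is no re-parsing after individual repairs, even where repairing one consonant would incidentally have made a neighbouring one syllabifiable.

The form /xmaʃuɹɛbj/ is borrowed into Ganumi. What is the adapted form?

Under (C)(C)V, the unsyllabifiable consonants are /b/, /j/ (no codas are permitted; onsets may contain at most 2 consonants).
Each unlicensed consonant is deleted: /b/, /j/.

xmaʃuɹɛ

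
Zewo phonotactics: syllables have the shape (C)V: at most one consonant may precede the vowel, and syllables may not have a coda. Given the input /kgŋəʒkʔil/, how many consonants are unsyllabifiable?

5

The consonants /k/, /g/, /ʒ/, /k/, /l/ cannot be parsed into a legal (C)V syllable (no codas are permitted; onsets are limited to one consonant).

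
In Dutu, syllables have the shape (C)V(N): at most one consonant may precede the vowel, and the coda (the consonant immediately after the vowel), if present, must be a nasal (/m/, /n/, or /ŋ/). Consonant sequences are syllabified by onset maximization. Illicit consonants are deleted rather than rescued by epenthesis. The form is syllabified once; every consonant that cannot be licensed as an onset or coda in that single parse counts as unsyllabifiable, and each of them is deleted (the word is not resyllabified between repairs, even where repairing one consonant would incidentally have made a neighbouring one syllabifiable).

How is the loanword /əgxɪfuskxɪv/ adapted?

The consonants /g/, /s/, /k/, /v/ cannot be parsed into a legal (C)V(N) syllable (only a nasal (/m/, /n/, or /ŋ/) is licensed in coda position; onsets are limited to one consonant).
Each unlicensed consonant is deleted: /g/, /s/, /k/, /v/.

əxɪfuxɪ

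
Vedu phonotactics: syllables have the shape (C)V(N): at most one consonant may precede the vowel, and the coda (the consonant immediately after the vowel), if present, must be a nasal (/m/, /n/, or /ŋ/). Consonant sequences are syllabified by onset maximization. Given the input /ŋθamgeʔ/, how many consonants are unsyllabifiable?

Under (C)V(N), the unsyllabifiable consonants are /ŋ/, /ʔ/ (only a nasal (/m/, /n/, or /ŋ/) is licensed in coda position; onsets are limited to one consonant).

2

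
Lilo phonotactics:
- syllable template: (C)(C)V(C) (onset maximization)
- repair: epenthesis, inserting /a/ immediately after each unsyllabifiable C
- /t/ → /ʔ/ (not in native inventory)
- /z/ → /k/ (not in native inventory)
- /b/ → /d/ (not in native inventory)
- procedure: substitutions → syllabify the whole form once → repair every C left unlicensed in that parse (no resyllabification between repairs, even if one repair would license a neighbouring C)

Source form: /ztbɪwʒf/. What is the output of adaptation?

kaʔdɪwʒafa

Substitution: /z/ → /k/, /t/ → /ʔ/, /b/ → /d/, giving /kʔdɪwʒf/.
Syllabifying with onset maximization leaves /k/, /ʒ/, /f/ stranded (at most one coda consonant is licensed; onsets may contain at most 2 consonants).
Each unlicensed consonant becomes the onset of a new syllable: /k/ → /ka/, /ʒ/ → /ʒa/, /f/ → /fa/.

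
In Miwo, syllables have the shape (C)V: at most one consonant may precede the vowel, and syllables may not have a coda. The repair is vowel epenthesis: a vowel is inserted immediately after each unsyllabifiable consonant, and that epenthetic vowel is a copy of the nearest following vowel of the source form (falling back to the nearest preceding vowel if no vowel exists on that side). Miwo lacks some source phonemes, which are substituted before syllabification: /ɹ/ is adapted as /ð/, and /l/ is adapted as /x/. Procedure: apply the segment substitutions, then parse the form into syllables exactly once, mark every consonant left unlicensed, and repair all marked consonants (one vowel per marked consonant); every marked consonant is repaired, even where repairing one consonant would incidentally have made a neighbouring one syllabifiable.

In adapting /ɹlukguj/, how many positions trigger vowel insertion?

3

After substitution the input is /ðxukguj/.
The unsyllabifiable consonants are /ð/, /k/, /j/; each receives one epenthetic vowel.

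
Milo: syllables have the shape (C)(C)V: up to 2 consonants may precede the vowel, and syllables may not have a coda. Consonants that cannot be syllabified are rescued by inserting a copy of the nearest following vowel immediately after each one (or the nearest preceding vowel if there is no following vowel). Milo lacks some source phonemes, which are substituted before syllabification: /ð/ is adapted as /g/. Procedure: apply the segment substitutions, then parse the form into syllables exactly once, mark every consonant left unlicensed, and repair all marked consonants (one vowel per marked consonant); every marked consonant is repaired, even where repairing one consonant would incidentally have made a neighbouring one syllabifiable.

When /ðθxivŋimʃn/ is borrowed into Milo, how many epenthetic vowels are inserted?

4

After substitution the input is /gθxivŋimʃn/.
The unsyllabifiable consonants are /g/, /m/, /ʃ/, /n/; each receives one epenthetic vowel.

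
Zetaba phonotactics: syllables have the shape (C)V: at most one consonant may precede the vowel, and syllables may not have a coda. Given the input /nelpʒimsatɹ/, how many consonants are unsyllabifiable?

5

The consonants /l/, /p/, /m/, /t/, /ɹ/ cannot be parsed into a legal (C)V syllable (no codas are permitted; onsets are limited to one consonant).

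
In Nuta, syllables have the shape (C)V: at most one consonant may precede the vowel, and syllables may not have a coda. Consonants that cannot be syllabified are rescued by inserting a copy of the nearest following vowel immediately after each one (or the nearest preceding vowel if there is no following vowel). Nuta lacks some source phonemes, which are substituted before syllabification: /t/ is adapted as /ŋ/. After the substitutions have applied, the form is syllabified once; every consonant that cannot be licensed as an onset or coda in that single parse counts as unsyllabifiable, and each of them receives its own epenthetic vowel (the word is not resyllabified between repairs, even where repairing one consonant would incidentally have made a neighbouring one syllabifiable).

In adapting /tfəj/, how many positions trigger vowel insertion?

After substitution the input is /ŋfəj/.
The unsyllabifiable consonants are /ŋ/, /j/; each receives one epenthetic vowel.

2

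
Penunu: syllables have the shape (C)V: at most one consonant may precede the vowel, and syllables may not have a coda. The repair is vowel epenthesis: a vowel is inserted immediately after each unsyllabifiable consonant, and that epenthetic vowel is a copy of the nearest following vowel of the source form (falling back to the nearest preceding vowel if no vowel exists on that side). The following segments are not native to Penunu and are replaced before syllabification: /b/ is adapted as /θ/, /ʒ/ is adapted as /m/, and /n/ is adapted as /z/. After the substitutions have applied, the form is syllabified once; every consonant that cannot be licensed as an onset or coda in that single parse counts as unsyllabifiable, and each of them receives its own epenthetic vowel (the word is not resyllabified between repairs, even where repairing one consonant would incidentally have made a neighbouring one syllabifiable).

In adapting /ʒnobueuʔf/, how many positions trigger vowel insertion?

After substitution the input is /mzoθueuʔf/.
The unsyllabifiable consonants are /m/, /ʔ/, /f/; each receives one epenthetic vowel.

3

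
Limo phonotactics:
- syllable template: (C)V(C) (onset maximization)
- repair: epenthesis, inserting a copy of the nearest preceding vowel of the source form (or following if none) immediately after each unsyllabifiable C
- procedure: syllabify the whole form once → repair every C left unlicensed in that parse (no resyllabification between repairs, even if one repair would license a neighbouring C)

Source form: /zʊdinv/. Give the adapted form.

zʊdinvi

The consonants /v/ cannot be parsed into a legal (C)V(C) syllable (at most one coda consonant is licensed; onsets are limited to one consonant).
Inserting the epenthetic vowel yields /v/ → /vi/.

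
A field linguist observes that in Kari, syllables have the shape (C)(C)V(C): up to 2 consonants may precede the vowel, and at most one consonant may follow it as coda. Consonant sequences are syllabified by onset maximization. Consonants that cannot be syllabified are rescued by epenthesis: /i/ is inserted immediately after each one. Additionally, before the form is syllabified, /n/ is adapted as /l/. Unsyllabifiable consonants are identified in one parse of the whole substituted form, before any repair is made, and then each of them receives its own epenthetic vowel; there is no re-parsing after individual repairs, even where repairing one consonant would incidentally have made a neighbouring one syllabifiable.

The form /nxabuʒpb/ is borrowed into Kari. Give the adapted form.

lxabuʒpibi

Substitution: /n/ → /l/, giving /lxabuʒpb/.
Syllabifying with onset maximization leaves /p/, /b/ stranded (at most one coda consonant is licensed; onsets may contain at most 2 consonants).
Each unlicensed consonant becomes the onset of a new syllable: /p/ → /pi/, /b/ → /bi/.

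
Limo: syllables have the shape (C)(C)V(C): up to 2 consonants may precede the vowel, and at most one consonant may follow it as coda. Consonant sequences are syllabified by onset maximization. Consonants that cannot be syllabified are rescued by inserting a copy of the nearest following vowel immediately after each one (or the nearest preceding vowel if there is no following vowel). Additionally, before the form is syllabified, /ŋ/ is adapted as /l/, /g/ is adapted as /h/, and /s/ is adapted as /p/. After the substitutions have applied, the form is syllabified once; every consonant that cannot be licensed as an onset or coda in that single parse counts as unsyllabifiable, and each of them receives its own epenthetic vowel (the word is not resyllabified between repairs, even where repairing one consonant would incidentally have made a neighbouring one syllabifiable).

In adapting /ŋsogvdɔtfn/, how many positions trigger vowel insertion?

2

After substitution the input is /lpohvdɔtfn/.
The unsyllabifiable consonants are /f/, /n/; each receives one epenthetic vowel.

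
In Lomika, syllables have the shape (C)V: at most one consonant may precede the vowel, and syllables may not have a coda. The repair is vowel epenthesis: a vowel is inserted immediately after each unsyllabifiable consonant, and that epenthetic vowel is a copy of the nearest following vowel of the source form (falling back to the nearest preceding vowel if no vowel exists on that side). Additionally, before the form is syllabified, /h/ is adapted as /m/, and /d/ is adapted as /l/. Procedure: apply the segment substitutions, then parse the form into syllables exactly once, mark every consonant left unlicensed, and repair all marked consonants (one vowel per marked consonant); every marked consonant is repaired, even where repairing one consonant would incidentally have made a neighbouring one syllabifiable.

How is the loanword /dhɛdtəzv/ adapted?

lɛmɛlətəzəvə

Substitution: /d/ → /l/, /h/ → /m/, giving /lmɛltəzv/.
Syllabifying with onset maximization leaves /l/, /l/, /z/, /v/ stranded (no codas are permitted; onsets are limited to one consonant).
Inserting the epenthetic vowel yields /l/ → /lɛ/, /l/ → /lə/, /z/ → /zə/, /v/ → /və/.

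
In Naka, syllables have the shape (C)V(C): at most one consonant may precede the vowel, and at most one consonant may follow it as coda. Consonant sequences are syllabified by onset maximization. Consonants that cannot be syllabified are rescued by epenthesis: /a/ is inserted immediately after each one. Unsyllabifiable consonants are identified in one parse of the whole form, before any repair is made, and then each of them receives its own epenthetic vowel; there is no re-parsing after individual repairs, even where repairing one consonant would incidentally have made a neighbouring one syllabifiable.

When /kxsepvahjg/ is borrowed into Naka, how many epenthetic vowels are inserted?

4

The unsyllabifiable consonants are /k/, /x/, /j/, /g/; each receives one epenthetic vowel.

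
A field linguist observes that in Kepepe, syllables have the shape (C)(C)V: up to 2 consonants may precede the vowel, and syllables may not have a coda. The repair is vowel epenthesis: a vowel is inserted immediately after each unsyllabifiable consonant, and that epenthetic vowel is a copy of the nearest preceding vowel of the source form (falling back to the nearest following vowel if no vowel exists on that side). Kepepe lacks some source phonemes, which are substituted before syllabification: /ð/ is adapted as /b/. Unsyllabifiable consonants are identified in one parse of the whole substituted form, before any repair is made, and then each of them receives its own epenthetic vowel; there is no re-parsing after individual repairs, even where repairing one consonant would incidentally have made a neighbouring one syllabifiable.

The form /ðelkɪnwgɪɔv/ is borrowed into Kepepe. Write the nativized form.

belkɪnɪwgɪɔvɔ

Substitution: /ð/ → /b/, giving /belkɪnwgɪɔv/.
Syllabifying with onset maximization leaves /n/, /v/ stranded (no codas are permitted; onsets may contain at most 2 consonants).
Each unlicensed consonant becomes the onset of a new syllable: /n/ → /nɪ/, /v/ → /vɔ/.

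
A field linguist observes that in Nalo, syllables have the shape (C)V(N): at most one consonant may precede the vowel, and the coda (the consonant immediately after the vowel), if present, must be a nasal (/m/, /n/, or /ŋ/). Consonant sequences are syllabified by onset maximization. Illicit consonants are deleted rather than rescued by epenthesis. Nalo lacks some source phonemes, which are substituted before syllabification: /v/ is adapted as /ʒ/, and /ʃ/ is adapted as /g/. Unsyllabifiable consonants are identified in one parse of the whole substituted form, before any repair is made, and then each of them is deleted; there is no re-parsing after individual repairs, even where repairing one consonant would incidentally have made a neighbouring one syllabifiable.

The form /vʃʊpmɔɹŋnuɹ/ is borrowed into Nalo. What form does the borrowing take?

Substitution: /v/ → /ʒ/, /ʃ/ → /g/, giving /ʒgʊpmɔɹŋnuɹ/.
Under (C)V(N), the unsyllabifiable consonants are /ʒ/, /p/, /ɹ/, /ŋ/, /ɹ/ (only a nasal (/m/, /n/, or /ŋ/) is licensed in coda position; onsets are limited to one consonant).
Deleting the stranded consonants removes /ʒ/, /p/, /ɹ/, /ŋ/, /ɹ/.

gʊmɔnu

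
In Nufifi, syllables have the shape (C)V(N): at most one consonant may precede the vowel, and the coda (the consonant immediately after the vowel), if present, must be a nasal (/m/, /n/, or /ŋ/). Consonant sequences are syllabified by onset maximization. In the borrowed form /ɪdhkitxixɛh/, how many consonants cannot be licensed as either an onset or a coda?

4

Under (C)V(N), the unsyllabifiable consonants are /d/, /h/, /t/, /h/ (only a nasal (/m/, /n/, or /ŋ/) is licensed in coda position; onsets are limited to one consonant).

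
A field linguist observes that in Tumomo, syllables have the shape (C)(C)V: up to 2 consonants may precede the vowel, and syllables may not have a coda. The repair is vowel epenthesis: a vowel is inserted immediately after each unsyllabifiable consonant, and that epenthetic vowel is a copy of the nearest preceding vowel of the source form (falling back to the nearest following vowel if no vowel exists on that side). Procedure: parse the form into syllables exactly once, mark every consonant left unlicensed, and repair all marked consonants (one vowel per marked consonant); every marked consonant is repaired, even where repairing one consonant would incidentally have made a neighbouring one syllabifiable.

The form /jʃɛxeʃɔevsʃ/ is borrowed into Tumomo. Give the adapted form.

jʃɛxeʃɔeveseʃe

The consonants /v/, /s/, /ʃ/ cannot be parsed into a legal (C)(C)V syllable (no codas are permitted; onsets may contain at most 2 consonants).
Epenthesis after each stranded consonant: /v/ → /ve/, /s/ → /se/, /ʃ/ → /ʃe/.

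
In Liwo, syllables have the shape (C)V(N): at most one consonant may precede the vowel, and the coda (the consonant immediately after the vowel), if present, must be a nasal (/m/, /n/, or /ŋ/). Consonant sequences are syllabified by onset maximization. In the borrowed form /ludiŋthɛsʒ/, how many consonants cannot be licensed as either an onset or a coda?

The consonants /t/, /s/, /ʒ/ cannot be parsed into a legal (C)V(N) syllable (only a nasal (/m/, /n/, or /ŋ/) is licensed in coda position; onsets are limited to one consonant).

3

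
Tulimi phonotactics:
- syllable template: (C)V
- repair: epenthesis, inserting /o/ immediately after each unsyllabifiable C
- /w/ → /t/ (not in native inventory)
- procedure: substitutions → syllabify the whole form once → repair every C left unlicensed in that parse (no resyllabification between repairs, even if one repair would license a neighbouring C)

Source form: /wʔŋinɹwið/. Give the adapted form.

Substitution: /w/ → /t/, giving /tʔŋinɹtið/.
Syllabifying with onset maximization leaves /t/, /ʔ/, /n/, /ɹ/, /ð/ stranded (no codas are permitted; onsets are limited to one consonant).
Inserting the epenthetic vowel yields /t/ → /to/, /ʔ/ → /ʔo/, /n/ → /no/, /ɹ/ → /ɹo/, /ð/ → /ðo/.

toʔoŋinoɹotiðo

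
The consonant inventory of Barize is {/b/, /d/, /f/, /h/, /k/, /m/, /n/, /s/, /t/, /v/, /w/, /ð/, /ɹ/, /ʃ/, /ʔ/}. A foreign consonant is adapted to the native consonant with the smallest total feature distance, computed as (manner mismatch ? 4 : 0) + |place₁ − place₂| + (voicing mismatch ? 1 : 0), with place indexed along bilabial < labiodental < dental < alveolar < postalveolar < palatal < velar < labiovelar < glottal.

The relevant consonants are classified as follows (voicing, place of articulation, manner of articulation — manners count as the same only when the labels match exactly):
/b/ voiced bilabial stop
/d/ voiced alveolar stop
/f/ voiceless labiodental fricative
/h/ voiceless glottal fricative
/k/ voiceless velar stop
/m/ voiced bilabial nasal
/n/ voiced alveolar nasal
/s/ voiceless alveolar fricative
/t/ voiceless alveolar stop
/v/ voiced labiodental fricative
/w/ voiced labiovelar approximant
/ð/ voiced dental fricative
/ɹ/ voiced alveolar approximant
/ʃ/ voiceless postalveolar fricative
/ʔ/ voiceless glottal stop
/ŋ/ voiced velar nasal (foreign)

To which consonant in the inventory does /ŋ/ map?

/n/ is closest: same manner (nasal), place distance 3 (velar→alveolar), same voicing; total 3. Next closest is /k/ at distance 5.

n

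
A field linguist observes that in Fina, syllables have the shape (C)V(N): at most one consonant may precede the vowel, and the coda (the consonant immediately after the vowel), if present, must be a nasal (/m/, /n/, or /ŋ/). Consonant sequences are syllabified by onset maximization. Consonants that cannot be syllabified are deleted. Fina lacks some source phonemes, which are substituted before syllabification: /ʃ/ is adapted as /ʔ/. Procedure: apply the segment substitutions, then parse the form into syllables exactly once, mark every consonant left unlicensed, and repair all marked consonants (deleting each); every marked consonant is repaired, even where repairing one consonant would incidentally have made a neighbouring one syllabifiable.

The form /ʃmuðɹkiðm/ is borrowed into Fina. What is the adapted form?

muki

Substitution: /ʃ/ → /ʔ/, giving /ʔmuðɹkiðm/.
Syllabifying with onset maximization leaves /ʔ/, /ð/, /ɹ/, /ð/, /m/ stranded (only a nasal (/m/, /n/, or /ŋ/) is licensed in coda position; onsets are limited to one consonant).
Deleting the stranded consonants removes /ʔ/, /ð/, /ɹ/, /ð/, /m/.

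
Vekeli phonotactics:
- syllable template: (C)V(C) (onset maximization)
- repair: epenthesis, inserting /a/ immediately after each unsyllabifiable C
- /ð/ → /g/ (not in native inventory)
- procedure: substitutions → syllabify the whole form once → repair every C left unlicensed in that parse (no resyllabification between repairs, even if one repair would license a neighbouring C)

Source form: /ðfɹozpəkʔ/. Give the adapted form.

Substitution: /ð/ → /g/, giving /gfɹozpəkʔ/.
The consonants /g/, /f/, /ʔ/ cannot be parsed into a legal (C)V(C) syllable (at most one coda consonant is licensed; onsets are limited to one consonant).
Each unlicensed consonant becomes the onset of a new syllable: /g/ → /ga/, /f/ → /fa/, /ʔ/ → /ʔa/.

gafaɹozpəkʔa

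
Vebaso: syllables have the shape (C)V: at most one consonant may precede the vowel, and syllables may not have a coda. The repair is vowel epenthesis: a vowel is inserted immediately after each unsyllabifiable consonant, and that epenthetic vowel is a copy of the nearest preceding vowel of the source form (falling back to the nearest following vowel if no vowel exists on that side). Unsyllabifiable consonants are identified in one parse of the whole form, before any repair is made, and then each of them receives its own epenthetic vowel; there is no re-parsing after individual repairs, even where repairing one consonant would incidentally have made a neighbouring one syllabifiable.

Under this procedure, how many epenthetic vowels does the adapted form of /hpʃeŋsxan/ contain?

The unsyllabifiable consonants are /h/, /p/, /ŋ/, /s/, /n/; each receives one epenthetic vowel.

5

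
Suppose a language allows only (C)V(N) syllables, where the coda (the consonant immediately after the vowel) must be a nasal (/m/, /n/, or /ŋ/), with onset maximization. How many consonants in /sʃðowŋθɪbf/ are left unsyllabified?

6

Syllabifying with onset maximization leaves /s/, /ʃ/, /w/, /ŋ/, /b/, /f/ stranded (only a nasal (/m/, /n/, or /ŋ/) is licensed in coda position; onsets are limited to one consonant).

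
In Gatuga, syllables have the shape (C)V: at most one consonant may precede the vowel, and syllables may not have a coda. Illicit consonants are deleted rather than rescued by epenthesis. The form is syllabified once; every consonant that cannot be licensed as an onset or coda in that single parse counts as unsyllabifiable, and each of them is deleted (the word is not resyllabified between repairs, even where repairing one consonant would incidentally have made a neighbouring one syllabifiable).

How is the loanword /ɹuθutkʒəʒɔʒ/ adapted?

ɹuθuʒəʒɔ

Under (C)V, the unsyllabifiable consonants are /t/, /k/, /ʒ/ (no codas are permitted; onsets are limited to one consonant).
Deletion applies to /t/, /k/, /ʒ/.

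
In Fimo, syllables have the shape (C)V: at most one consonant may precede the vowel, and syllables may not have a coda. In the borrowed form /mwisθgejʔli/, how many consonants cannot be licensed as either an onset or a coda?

5

Syllabifying with onset maximization leaves /m/, /s/, /θ/, /j/, /ʔ/ stranded (no codas are permitted; onsets are limited to one consonant).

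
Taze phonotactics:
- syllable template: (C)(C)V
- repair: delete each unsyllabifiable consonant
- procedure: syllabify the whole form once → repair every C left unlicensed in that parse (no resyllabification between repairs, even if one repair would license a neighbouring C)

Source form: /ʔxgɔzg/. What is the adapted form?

The consonants /ʔ/, /z/, /g/ cannot be parsed into a legal (C)(C)V syllable (no codas are permitted; onsets may contain at most 2 consonants).
Each unlicensed consonant is deleted: /ʔ/, /z/, /g/.

xgɔ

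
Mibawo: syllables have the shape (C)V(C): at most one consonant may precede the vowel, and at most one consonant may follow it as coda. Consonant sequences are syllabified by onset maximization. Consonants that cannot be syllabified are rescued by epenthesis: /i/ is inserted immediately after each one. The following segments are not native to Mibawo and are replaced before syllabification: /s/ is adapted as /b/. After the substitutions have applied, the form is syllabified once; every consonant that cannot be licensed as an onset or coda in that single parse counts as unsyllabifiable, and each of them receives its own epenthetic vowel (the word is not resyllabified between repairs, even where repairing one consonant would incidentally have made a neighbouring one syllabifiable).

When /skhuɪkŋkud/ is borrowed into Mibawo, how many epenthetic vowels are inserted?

After substitution the input is /bkhuɪkŋkud/.
The unsyllabifiable consonants are /b/, /k/, /ŋ/; each receives one epenthetic vowel.

3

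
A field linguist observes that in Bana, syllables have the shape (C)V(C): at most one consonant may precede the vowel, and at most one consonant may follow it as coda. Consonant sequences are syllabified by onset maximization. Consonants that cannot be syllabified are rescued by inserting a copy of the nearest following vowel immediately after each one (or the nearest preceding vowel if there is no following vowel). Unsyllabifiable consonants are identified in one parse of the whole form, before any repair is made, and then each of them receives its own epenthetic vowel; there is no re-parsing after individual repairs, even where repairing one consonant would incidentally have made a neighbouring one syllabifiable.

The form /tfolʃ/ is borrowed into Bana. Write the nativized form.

tofolʃo

The consonants /t/, /ʃ/ cannot be parsed into a legal (C)V(C) syllable (at most one coda consonant is licensed; onsets are limited to one consonant).
Each unlicensed consonant becomes the onset of a new syllable: /t/ → /to/, /ʃ/ → /ʃo/.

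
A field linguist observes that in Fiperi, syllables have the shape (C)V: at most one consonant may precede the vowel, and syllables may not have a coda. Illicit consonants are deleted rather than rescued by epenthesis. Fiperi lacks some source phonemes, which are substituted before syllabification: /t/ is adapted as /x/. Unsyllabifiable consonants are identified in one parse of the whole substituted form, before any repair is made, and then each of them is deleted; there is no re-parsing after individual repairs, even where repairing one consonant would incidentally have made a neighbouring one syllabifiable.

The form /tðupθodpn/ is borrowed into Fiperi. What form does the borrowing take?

Substitution: /t/ → /x/, giving /xðupθodpn/.
The consonants /x/, /p/, /d/, /p/, /n/ cannot be parsed into a legal (C)V syllable (no codas are permitted; onsets are limited to one consonant).
Deleting the stranded consonants removes /x/, /p/, /d/, /p/, /n/.

ðuθo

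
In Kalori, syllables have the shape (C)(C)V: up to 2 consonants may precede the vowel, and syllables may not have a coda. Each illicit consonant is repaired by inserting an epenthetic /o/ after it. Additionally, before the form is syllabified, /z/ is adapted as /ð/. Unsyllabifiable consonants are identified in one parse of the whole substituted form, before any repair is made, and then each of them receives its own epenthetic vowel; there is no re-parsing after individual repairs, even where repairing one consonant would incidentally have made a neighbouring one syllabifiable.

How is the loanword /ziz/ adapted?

Substitution: /z/ → /ð/, giving /ðið/.
Syllabifying with onset maximization leaves /ð/ stranded (no codas are permitted; onsets may contain at most 2 consonants).
Inserting the epenthetic vowel yields /ð/ → /ðo/.

ðiðo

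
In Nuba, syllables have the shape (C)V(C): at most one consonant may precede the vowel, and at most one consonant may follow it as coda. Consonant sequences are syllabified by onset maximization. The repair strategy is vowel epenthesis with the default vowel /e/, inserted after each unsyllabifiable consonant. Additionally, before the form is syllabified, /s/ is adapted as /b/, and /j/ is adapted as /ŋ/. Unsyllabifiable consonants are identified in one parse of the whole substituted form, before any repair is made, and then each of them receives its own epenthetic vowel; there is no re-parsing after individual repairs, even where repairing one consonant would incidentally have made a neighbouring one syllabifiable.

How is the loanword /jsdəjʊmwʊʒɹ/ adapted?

Substitution: /j/ → /ŋ/, /s/ → /b/, giving /ŋbdəŋʊmwʊʒɹ/.
Under (C)V(C), the unsyllabifiable consonants are /ŋ/, /b/, /ɹ/ (at most one coda consonant is licensed; onsets are limited to one consonant).
Epenthesis after each stranded consonant: /ŋ/ → /ŋe/, /b/ → /be/, /ɹ/ → /ɹe/.

ŋebedəŋʊmwʊʒɹe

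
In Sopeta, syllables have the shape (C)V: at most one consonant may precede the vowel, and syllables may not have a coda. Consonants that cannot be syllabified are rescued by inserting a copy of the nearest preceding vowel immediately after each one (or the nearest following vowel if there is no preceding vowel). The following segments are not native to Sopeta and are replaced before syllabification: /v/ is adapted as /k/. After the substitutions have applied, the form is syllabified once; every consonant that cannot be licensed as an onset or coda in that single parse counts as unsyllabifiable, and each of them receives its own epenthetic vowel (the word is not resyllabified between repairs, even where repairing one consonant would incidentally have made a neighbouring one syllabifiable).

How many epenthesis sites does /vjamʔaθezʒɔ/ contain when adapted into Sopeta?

After substitution the input is /kjamʔaθezʒɔ/.
The unsyllabifiable consonants are /k/, /m/, /z/; each receives one epenthetic vowel.

3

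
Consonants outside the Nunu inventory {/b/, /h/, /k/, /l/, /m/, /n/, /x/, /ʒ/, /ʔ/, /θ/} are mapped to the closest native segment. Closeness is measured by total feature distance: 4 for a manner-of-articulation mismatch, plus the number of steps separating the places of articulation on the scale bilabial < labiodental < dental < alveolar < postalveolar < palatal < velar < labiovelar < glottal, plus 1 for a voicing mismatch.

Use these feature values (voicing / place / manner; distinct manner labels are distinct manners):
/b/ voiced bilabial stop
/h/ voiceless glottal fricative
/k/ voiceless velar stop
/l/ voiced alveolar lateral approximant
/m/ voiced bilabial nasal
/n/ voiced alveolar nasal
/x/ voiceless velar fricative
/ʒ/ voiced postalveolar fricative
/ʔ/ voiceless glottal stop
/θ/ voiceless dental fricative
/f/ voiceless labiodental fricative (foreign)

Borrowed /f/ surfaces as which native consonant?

θ

/θ/ is closest: same manner (fricative), place distance 1 (labiodental→dental), same voicing; total 1. Next closest is /ʒ/ at distance 4.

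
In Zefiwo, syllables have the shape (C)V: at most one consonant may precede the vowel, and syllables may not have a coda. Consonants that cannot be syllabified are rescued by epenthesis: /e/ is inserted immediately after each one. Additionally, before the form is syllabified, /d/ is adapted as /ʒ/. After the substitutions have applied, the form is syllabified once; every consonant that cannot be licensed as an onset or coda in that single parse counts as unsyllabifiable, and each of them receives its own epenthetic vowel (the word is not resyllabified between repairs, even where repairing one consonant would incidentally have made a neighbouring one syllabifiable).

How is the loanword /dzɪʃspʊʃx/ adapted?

ʒezɪʃesepʊʃexe

Substitution: /d/ → /ʒ/, giving /ʒzɪʃspʊʃx/.
The consonants /ʒ/, /ʃ/, /s/, /ʃ/, /x/ cannot be parsed into a legal (C)V syllable (no codas are permitted; onsets are limited to one consonant).
Each unlicensed consonant becomes the onset of a new syllable: /ʒ/ → /ʒe/, /ʃ/ → /ʃe/, /s/ → /se/, /ʃ/ → /ʃe/, /x/ → /xe/.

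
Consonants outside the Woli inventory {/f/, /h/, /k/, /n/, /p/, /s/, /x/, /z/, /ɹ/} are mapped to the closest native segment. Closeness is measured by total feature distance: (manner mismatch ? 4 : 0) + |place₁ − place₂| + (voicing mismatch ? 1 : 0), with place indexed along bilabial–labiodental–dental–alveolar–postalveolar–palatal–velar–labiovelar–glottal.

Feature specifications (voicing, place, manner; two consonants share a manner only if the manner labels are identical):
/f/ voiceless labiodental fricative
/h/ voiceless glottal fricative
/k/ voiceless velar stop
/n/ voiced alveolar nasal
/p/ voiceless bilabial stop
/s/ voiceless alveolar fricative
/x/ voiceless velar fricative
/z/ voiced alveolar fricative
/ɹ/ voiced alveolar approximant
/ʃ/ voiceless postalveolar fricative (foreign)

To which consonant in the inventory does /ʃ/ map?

/s/ is closest: same manner (fricative), place distance 1 (postalveolar→alveolar), same voicing; total 1. Next closest is /x/ at distance 2.

s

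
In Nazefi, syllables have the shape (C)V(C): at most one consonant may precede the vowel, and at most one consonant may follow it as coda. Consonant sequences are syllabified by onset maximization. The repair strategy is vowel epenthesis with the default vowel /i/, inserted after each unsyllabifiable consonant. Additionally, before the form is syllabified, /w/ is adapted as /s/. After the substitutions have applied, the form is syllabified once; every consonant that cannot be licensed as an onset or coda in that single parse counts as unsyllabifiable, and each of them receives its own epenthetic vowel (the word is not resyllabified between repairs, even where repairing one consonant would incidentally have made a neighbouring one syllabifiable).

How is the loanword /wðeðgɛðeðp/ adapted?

siðeðgɛðeðpi

Substitution: /w/ → /s/, giving /sðeðgɛðeðp/.
Syllabifying with onset maximization leaves /s/, /p/ stranded (at most one coda consonant is licensed; onsets are limited to one consonant).
Each unlicensed consonant becomes the onset of a new syllable: /s/ → /si/, /p/ → /pi/.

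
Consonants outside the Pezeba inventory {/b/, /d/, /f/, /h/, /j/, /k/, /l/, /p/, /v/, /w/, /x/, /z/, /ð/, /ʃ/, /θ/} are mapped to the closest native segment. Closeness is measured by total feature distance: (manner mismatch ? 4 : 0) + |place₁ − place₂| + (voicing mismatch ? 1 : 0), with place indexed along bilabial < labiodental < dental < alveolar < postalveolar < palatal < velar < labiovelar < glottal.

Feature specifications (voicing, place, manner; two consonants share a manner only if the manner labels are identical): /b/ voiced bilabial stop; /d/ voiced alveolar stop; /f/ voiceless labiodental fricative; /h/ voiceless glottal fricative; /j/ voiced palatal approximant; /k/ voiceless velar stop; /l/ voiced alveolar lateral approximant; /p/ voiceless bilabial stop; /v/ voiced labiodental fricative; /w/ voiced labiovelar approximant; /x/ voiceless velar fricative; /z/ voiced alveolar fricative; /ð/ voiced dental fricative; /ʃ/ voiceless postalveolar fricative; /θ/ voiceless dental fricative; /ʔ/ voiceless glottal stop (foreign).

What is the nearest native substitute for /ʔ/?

k

/k/ is closest: same manner (stop), place distance 2 (glottal→velar), same voicing; total 2. Next closest is /h/ at distance 4.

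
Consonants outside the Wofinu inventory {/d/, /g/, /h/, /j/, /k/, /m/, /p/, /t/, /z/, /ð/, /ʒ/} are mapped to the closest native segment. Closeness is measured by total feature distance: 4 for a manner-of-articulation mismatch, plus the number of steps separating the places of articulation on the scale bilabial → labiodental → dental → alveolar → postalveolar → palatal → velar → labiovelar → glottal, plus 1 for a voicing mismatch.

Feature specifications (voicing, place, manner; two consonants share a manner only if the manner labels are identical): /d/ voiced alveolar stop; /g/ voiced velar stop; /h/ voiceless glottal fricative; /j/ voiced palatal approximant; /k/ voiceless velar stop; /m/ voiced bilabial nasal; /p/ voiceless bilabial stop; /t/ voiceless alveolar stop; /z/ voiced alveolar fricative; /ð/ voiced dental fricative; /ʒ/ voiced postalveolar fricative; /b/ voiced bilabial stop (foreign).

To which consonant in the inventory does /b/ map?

/p/ is closest: same manner (stop), place distance 0 (bilabial→bilabial), voicing differs (+1); total 1. Next closest is /d/ at distance 3.

p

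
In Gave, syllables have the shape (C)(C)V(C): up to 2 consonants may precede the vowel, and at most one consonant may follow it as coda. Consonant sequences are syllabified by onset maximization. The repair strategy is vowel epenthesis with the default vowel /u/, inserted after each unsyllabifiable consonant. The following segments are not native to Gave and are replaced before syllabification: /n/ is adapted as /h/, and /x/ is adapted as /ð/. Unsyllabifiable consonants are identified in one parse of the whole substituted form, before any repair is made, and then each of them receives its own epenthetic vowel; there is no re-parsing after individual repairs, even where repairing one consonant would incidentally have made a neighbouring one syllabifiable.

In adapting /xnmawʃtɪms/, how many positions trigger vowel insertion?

After substitution the input is /ðhmawʃtɪms/.
The unsyllabifiable consonants are /ð/, /s/; each receives one epenthetic vowel.

2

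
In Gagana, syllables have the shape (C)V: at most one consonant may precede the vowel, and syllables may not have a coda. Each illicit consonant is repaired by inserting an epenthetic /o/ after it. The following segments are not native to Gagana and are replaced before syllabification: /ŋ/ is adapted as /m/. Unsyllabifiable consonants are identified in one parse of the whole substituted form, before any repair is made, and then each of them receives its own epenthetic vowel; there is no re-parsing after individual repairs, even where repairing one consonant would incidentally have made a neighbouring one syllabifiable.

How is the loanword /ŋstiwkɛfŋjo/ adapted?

Substitution: /ŋ/ → /m/, giving /mstiwkɛfmjo/.
The consonants /m/, /s/, /w/, /f/, /m/ cannot be parsed into a legal (C)V syllable (no codas are permitted; onsets are limited to one consonant).
Inserting the epenthetic vowel yields /m/ → /mo/, /s/ → /so/, /w/ → /wo/, /f/ → /fo/, /m/ → /mo/.

mosotiwokɛfomojo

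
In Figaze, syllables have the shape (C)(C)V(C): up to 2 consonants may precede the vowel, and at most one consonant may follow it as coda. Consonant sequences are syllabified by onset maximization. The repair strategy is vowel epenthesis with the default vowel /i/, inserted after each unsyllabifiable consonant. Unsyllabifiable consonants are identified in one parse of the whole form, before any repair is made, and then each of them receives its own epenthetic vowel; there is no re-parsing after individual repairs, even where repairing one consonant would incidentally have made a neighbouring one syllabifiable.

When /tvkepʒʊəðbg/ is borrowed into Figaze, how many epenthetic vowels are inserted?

3

The unsyllabifiable consonants are /t/, /b/, /g/; each receives one epenthetic vowel.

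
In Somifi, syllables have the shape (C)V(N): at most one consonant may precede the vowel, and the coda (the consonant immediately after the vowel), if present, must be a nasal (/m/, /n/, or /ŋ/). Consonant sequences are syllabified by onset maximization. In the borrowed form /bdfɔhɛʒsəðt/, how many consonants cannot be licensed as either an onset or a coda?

The consonants /b/, /d/, /ʒ/, /ð/, /t/ cannot be parsed into a legal (C)V(N) syllable (only a nasal (/m/, /n/, or /ŋ/) is licensed in coda position; onsets are limited to one consonant).

5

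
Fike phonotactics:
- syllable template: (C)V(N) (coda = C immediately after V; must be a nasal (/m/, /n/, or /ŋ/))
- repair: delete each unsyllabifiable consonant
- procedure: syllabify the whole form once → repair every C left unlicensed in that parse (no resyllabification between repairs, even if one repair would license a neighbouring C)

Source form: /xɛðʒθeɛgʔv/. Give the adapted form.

The consonants /ð/, /ʒ/, /g/, /ʔ/, /v/ cannot be parsed into a legal (C)V(N) syllable (only a nasal (/m/, /n/, or /ŋ/) is licensed in coda position; onsets are limited to one consonant).
Deleting the stranded consonants removes /ð/, /ʒ/, /g/, /ʔ/, /v/.

xɛθeɛ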